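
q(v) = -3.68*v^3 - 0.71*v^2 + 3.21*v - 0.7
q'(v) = -11.04*v^2 - 1.42*v + 3.21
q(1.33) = -6.34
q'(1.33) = -18.21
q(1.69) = -15.07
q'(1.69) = -30.72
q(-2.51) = 44.96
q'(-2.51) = -62.78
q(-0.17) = -1.25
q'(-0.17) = 3.13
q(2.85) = -82.51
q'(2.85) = -90.51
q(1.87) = -21.24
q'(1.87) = -38.05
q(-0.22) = -1.40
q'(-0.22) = 2.99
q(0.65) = 0.08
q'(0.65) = -2.38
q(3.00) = -96.82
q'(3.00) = -100.41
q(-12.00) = 6217.58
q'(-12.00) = -1569.51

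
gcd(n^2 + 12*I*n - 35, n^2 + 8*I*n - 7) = n + 7*I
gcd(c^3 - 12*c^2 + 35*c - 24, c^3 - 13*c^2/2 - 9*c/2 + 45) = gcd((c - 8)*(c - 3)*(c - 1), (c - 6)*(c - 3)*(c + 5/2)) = c - 3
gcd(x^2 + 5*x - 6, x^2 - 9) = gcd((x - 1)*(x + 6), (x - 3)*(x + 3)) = 1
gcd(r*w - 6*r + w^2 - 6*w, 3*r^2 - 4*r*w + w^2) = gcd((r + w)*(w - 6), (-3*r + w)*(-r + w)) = 1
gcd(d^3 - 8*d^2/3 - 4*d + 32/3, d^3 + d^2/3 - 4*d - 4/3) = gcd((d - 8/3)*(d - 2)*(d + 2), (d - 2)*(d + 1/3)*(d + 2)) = d^2 - 4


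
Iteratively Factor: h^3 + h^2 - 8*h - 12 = (h + 2)*(h^2 - h - 6) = (h + 2)^2*(h - 3)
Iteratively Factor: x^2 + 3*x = (x + 3)*(x)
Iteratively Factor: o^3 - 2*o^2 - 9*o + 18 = (o + 3)*(o^2 - 5*o + 6) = (o - 2)*(o + 3)*(o - 3)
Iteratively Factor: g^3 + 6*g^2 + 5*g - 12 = (g + 3)*(g^2 + 3*g - 4) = (g - 1)*(g + 3)*(g + 4)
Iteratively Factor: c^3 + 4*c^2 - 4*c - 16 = (c + 2)*(c^2 + 2*c - 8) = (c + 2)*(c + 4)*(c - 2)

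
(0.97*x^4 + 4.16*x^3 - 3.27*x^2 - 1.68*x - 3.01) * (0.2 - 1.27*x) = -1.2319*x^5 - 5.0892*x^4 + 4.9849*x^3 + 1.4796*x^2 + 3.4867*x - 0.602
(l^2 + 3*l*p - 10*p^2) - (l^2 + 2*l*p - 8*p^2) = l*p - 2*p^2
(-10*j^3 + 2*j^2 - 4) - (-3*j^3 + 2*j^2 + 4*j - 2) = -7*j^3 - 4*j - 2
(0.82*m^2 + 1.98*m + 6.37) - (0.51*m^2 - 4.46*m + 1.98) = 0.31*m^2 + 6.44*m + 4.39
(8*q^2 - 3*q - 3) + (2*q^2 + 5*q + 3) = 10*q^2 + 2*q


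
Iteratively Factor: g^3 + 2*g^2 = (g)*(g^2 + 2*g) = g^2*(g + 2)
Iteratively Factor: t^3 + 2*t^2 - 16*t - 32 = (t - 4)*(t^2 + 6*t + 8) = (t - 4)*(t + 4)*(t + 2)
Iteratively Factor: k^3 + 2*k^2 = (k + 2)*(k^2) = k*(k + 2)*(k)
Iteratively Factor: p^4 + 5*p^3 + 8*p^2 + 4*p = (p)*(p^3 + 5*p^2 + 8*p + 4) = p*(p + 2)*(p^2 + 3*p + 2) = p*(p + 2)^2*(p + 1)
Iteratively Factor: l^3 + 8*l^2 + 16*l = (l)*(l^2 + 8*l + 16) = l*(l + 4)*(l + 4)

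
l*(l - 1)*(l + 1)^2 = l^4 + l^3 - l^2 - l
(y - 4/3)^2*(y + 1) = y^3 - 5*y^2/3 - 8*y/9 + 16/9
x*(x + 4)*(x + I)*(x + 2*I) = x^4 + 4*x^3 + 3*I*x^3 - 2*x^2 + 12*I*x^2 - 8*x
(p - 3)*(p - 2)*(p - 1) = p^3 - 6*p^2 + 11*p - 6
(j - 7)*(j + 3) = j^2 - 4*j - 21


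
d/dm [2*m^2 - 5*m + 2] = 4*m - 5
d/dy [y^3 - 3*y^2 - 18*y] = 3*y^2 - 6*y - 18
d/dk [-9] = 0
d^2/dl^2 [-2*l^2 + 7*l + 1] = -4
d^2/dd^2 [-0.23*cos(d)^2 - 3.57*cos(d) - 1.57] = 3.57*cos(d) + 0.46*cos(2*d)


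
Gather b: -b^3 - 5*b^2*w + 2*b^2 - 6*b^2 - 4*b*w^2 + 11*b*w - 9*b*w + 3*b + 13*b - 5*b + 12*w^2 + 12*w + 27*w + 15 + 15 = -b^3 + b^2*(-5*w - 4) + b*(-4*w^2 + 2*w + 11) + 12*w^2 + 39*w + 30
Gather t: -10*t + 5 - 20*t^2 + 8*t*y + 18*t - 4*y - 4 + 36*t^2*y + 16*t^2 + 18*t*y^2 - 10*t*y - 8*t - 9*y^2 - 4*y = t^2*(36*y - 4) + t*(18*y^2 - 2*y) - 9*y^2 - 8*y + 1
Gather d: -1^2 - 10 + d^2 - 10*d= d^2 - 10*d - 11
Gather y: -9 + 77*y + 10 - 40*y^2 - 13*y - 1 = -40*y^2 + 64*y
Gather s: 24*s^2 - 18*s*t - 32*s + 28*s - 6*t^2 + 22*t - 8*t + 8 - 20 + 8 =24*s^2 + s*(-18*t - 4) - 6*t^2 + 14*t - 4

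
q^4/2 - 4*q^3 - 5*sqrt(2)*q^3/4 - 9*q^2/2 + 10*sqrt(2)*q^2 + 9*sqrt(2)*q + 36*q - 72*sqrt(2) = (q/2 + sqrt(2))*(q - 8)*(q - 3*sqrt(2))*(q - 3*sqrt(2)/2)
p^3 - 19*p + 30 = (p - 3)*(p - 2)*(p + 5)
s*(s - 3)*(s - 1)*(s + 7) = s^4 + 3*s^3 - 25*s^2 + 21*s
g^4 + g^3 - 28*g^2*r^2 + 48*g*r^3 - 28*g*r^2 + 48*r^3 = (g + 1)*(g - 4*r)*(g - 2*r)*(g + 6*r)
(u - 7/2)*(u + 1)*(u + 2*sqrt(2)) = u^3 - 5*u^2/2 + 2*sqrt(2)*u^2 - 5*sqrt(2)*u - 7*u/2 - 7*sqrt(2)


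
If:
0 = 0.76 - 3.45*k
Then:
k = 0.22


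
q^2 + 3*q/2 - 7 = (q - 2)*(q + 7/2)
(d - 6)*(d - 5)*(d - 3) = d^3 - 14*d^2 + 63*d - 90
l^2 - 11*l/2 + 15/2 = (l - 3)*(l - 5/2)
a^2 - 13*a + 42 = (a - 7)*(a - 6)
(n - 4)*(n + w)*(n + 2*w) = n^3 + 3*n^2*w - 4*n^2 + 2*n*w^2 - 12*n*w - 8*w^2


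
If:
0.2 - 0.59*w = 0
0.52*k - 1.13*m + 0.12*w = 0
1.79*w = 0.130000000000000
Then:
No Solution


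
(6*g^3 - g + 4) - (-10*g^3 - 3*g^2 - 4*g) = 16*g^3 + 3*g^2 + 3*g + 4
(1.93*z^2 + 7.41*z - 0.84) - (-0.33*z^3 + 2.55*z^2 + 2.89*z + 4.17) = 0.33*z^3 - 0.62*z^2 + 4.52*z - 5.01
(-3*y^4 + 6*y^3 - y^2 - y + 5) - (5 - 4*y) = -3*y^4 + 6*y^3 - y^2 + 3*y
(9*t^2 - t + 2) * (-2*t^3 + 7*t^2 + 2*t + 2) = -18*t^5 + 65*t^4 + 7*t^3 + 30*t^2 + 2*t + 4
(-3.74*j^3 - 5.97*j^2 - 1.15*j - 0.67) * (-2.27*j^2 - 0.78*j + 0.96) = 8.4898*j^5 + 16.4691*j^4 + 3.6767*j^3 - 3.3133*j^2 - 0.5814*j - 0.6432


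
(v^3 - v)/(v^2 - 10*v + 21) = (v^3 - v)/(v^2 - 10*v + 21)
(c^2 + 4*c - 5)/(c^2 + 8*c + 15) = (c - 1)/(c + 3)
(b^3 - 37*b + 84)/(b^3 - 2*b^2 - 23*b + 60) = (b + 7)/(b + 5)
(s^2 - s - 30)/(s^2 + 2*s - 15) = (s - 6)/(s - 3)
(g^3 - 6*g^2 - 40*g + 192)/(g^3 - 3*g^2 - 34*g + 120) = (g - 8)/(g - 5)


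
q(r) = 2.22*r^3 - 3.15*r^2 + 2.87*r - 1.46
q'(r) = 6.66*r^2 - 6.3*r + 2.87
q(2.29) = 15.25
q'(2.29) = 23.37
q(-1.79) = -29.42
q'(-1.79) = 35.49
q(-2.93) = -92.75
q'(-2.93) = 78.50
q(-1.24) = -14.09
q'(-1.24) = 20.92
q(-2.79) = -82.20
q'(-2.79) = 72.29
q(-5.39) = -456.08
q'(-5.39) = 230.31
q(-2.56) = -66.70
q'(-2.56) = 62.64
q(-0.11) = -1.82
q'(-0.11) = 3.64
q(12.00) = 3415.54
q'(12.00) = 886.31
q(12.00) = 3415.54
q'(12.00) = 886.31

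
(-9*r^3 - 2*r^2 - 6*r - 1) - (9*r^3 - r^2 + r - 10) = -18*r^3 - r^2 - 7*r + 9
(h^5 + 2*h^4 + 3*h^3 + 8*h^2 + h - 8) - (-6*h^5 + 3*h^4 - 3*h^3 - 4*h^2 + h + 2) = 7*h^5 - h^4 + 6*h^3 + 12*h^2 - 10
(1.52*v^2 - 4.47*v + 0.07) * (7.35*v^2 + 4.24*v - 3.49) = 11.172*v^4 - 26.4097*v^3 - 23.7431*v^2 + 15.8971*v - 0.2443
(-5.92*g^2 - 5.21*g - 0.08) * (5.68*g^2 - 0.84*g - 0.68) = -33.6256*g^4 - 24.62*g^3 + 7.9476*g^2 + 3.61*g + 0.0544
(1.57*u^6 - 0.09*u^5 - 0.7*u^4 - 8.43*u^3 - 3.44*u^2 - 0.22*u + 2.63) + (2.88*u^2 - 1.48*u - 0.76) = 1.57*u^6 - 0.09*u^5 - 0.7*u^4 - 8.43*u^3 - 0.56*u^2 - 1.7*u + 1.87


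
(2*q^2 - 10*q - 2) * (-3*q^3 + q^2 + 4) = -6*q^5 + 32*q^4 - 4*q^3 + 6*q^2 - 40*q - 8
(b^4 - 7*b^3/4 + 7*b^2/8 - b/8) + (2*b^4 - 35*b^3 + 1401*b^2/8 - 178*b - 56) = 3*b^4 - 147*b^3/4 + 176*b^2 - 1425*b/8 - 56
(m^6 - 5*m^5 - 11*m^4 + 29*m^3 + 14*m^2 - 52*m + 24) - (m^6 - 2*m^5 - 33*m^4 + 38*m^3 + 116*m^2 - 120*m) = -3*m^5 + 22*m^4 - 9*m^3 - 102*m^2 + 68*m + 24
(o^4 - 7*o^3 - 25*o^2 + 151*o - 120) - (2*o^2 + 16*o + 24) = o^4 - 7*o^3 - 27*o^2 + 135*o - 144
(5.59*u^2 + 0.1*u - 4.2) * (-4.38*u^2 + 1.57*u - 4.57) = -24.4842*u^4 + 8.3383*u^3 - 6.9933*u^2 - 7.051*u + 19.194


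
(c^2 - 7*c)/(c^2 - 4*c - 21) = c/(c + 3)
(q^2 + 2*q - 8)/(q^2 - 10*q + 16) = (q + 4)/(q - 8)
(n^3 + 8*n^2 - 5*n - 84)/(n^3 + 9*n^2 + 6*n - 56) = (n - 3)/(n - 2)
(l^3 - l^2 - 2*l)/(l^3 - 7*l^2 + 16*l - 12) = l*(l + 1)/(l^2 - 5*l + 6)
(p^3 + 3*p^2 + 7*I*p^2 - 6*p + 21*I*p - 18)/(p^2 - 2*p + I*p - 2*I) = (p^2 + p*(3 + 6*I) + 18*I)/(p - 2)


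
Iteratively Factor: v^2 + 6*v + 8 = (v + 2)*(v + 4)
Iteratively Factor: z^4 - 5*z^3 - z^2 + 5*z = (z + 1)*(z^3 - 6*z^2 + 5*z) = z*(z + 1)*(z^2 - 6*z + 5) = z*(z - 5)*(z + 1)*(z - 1)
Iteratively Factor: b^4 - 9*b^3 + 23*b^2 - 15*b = (b - 1)*(b^3 - 8*b^2 + 15*b) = b*(b - 1)*(b^2 - 8*b + 15) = b*(b - 3)*(b - 1)*(b - 5)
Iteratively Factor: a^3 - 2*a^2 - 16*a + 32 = (a + 4)*(a^2 - 6*a + 8) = (a - 2)*(a + 4)*(a - 4)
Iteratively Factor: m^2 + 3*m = (m + 3)*(m)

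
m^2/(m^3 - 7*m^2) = 1/(m - 7)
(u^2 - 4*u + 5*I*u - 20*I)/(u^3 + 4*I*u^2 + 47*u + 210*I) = (u - 4)/(u^2 - I*u + 42)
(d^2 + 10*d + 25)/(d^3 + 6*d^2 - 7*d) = (d^2 + 10*d + 25)/(d*(d^2 + 6*d - 7))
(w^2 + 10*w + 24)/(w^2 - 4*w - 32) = (w + 6)/(w - 8)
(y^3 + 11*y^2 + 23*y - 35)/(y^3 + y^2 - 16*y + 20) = (y^2 + 6*y - 7)/(y^2 - 4*y + 4)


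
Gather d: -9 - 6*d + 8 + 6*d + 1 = 0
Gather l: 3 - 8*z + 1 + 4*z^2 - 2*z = 4*z^2 - 10*z + 4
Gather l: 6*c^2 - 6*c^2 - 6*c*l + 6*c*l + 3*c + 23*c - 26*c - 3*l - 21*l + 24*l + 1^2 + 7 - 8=0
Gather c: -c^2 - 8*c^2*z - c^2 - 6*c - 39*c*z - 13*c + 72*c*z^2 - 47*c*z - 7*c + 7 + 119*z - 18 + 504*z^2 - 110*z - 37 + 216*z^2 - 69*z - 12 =c^2*(-8*z - 2) + c*(72*z^2 - 86*z - 26) + 720*z^2 - 60*z - 60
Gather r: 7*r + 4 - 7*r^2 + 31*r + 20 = -7*r^2 + 38*r + 24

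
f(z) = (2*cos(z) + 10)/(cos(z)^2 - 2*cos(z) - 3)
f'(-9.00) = 104.25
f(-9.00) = -23.53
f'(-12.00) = 0.15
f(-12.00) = -2.94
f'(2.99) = -2296.40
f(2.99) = -175.40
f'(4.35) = 4.16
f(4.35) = -4.29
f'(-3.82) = -25.42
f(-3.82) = -10.09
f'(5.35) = 0.08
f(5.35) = -2.92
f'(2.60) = -50.20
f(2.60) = -15.01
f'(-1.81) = 2.97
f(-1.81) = -3.86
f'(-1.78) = 2.74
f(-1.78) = -3.77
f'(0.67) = 0.12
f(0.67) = -2.93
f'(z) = (2*sin(z)*cos(z) - 2*sin(z))*(2*cos(z) + 10)/(cos(z)^2 - 2*cos(z) - 3)^2 - 2*sin(z)/(cos(z)^2 - 2*cos(z) - 3) = 2*(cos(z)^2 + 10*cos(z) - 7)*sin(z)/(sin(z)^2 + 2*cos(z) + 2)^2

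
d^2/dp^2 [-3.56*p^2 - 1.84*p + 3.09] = -7.12000000000000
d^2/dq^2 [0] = 0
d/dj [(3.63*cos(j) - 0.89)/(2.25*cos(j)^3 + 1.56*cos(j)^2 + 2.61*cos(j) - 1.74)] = (16.335*cos(j)^3 - 0.3447*cos(j)^2 - 2.7768*cos(j) + 3.9933)*sin(j)/(5.0625*cos(j)^6 + 7.02*cos(j)^5 + 14.1786*cos(j)^4 + 0.3132*cos(j)^3 + 1.3833*cos(j)^2 - 9.0828*cos(j) + 3.0276)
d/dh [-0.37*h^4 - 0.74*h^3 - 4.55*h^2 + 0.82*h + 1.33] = -1.48*h^3 - 2.22*h^2 - 9.1*h + 0.82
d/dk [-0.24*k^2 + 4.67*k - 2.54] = 4.67 - 0.48*k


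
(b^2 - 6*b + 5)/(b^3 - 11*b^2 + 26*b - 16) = (b - 5)/(b^2 - 10*b + 16)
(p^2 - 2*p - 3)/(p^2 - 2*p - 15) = (-p^2 + 2*p + 3)/(-p^2 + 2*p + 15)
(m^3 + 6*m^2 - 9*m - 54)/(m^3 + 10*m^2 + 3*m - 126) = (m + 3)/(m + 7)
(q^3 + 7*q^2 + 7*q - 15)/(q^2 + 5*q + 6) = (q^2 + 4*q - 5)/(q + 2)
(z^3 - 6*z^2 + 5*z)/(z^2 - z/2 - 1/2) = 2*z*(z - 5)/(2*z + 1)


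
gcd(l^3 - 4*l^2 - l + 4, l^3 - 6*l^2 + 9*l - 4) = l^2 - 5*l + 4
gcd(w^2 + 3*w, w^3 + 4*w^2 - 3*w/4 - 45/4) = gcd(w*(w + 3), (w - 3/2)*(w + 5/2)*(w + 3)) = w + 3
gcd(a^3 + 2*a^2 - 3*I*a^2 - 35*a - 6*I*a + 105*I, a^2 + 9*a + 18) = 1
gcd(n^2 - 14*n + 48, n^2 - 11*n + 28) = 1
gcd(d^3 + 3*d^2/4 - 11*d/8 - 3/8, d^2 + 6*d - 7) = d - 1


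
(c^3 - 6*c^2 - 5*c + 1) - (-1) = c^3 - 6*c^2 - 5*c + 2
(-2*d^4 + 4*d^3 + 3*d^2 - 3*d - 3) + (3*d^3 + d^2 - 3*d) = -2*d^4 + 7*d^3 + 4*d^2 - 6*d - 3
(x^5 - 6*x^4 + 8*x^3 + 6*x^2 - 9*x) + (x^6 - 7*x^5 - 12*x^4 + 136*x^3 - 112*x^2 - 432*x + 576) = x^6 - 6*x^5 - 18*x^4 + 144*x^3 - 106*x^2 - 441*x + 576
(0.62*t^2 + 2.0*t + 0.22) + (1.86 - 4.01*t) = 0.62*t^2 - 2.01*t + 2.08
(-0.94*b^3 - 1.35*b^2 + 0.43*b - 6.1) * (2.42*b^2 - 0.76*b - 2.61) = -2.2748*b^5 - 2.5526*b^4 + 4.52*b^3 - 11.5653*b^2 + 3.5137*b + 15.921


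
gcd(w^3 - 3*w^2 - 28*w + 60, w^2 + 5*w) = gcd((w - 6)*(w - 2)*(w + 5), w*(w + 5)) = w + 5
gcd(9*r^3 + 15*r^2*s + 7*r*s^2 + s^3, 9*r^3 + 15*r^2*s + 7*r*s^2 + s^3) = 9*r^3 + 15*r^2*s + 7*r*s^2 + s^3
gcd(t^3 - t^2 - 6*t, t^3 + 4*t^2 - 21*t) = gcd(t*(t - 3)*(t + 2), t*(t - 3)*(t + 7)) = t^2 - 3*t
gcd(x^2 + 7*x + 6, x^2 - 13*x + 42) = 1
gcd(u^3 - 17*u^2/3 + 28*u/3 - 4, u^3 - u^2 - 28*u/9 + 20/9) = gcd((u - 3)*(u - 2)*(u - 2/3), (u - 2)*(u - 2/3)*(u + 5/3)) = u^2 - 8*u/3 + 4/3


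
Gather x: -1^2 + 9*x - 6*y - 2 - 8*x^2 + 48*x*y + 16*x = -8*x^2 + x*(48*y + 25) - 6*y - 3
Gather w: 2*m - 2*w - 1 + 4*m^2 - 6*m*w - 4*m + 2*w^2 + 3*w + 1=4*m^2 - 2*m + 2*w^2 + w*(1 - 6*m)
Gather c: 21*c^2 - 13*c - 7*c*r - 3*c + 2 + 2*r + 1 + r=21*c^2 + c*(-7*r - 16) + 3*r + 3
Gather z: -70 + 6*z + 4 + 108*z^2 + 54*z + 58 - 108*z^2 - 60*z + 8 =0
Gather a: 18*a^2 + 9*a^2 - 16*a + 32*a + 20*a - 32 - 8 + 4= 27*a^2 + 36*a - 36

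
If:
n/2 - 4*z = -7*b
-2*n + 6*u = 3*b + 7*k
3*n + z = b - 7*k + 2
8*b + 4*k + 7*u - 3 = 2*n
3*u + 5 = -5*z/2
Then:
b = -10238/8565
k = 12328/8565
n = -19676/8565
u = 541/1713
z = -6792/2855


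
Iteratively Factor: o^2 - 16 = (o + 4)*(o - 4)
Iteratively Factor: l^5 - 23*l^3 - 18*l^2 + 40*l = (l - 5)*(l^4 + 5*l^3 + 2*l^2 - 8*l) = (l - 5)*(l + 4)*(l^3 + l^2 - 2*l) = (l - 5)*(l + 2)*(l + 4)*(l^2 - l) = l*(l - 5)*(l + 2)*(l + 4)*(l - 1)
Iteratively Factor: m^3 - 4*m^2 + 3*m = (m - 3)*(m^2 - m) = m*(m - 3)*(m - 1)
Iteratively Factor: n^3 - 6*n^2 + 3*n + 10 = (n + 1)*(n^2 - 7*n + 10) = (n - 5)*(n + 1)*(n - 2)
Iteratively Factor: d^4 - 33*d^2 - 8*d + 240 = (d + 4)*(d^3 - 4*d^2 - 17*d + 60) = (d - 3)*(d + 4)*(d^2 - d - 20) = (d - 5)*(d - 3)*(d + 4)*(d + 4)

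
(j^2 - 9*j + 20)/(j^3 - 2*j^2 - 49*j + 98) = (j^2 - 9*j + 20)/(j^3 - 2*j^2 - 49*j + 98)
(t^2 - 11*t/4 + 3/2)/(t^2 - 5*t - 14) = (-4*t^2 + 11*t - 6)/(4*(-t^2 + 5*t + 14))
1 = 1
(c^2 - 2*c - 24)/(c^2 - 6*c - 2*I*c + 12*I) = (c + 4)/(c - 2*I)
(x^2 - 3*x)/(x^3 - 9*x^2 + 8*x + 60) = x*(x - 3)/(x^3 - 9*x^2 + 8*x + 60)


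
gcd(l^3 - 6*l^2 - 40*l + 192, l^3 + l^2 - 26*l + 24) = l^2 + 2*l - 24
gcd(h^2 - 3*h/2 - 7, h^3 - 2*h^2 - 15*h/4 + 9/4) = 1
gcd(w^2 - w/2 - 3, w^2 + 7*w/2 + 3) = w + 3/2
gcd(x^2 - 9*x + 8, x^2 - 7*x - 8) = x - 8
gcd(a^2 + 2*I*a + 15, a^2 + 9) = a - 3*I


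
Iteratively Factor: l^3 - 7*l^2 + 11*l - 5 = (l - 1)*(l^2 - 6*l + 5) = (l - 5)*(l - 1)*(l - 1)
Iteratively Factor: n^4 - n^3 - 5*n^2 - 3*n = (n + 1)*(n^3 - 2*n^2 - 3*n) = (n - 3)*(n + 1)*(n^2 + n) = n*(n - 3)*(n + 1)*(n + 1)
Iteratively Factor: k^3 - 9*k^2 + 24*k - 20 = (k - 5)*(k^2 - 4*k + 4) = (k - 5)*(k - 2)*(k - 2)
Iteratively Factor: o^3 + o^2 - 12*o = (o + 4)*(o^2 - 3*o) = o*(o + 4)*(o - 3)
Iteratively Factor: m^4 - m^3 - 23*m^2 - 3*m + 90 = (m + 3)*(m^3 - 4*m^2 - 11*m + 30) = (m + 3)^2*(m^2 - 7*m + 10) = (m - 5)*(m + 3)^2*(m - 2)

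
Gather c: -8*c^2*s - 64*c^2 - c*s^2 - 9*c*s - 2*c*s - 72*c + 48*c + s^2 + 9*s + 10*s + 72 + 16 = c^2*(-8*s - 64) + c*(-s^2 - 11*s - 24) + s^2 + 19*s + 88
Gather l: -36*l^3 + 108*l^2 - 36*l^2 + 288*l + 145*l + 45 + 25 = -36*l^3 + 72*l^2 + 433*l + 70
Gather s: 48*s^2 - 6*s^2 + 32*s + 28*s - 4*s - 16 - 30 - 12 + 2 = 42*s^2 + 56*s - 56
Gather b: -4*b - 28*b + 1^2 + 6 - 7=-32*b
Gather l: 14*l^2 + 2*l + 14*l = 14*l^2 + 16*l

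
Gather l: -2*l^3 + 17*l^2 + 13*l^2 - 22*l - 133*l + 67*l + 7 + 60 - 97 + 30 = -2*l^3 + 30*l^2 - 88*l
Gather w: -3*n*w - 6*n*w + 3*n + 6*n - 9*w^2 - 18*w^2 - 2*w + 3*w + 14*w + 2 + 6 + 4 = 9*n - 27*w^2 + w*(15 - 9*n) + 12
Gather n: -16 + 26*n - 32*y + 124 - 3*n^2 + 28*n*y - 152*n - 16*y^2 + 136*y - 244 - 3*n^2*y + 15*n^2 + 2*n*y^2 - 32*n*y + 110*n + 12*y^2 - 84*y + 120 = n^2*(12 - 3*y) + n*(2*y^2 - 4*y - 16) - 4*y^2 + 20*y - 16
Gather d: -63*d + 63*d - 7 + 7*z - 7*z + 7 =0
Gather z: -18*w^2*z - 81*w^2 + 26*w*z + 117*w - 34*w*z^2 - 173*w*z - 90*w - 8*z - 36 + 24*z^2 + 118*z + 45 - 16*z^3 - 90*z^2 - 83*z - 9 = -81*w^2 + 27*w - 16*z^3 + z^2*(-34*w - 66) + z*(-18*w^2 - 147*w + 27)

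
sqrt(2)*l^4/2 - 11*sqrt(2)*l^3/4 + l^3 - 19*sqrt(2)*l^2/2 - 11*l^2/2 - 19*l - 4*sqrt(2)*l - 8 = (l - 8)*(l + 1/2)*(l + 2)*(sqrt(2)*l/2 + 1)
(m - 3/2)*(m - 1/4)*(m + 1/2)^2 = m^4 - 3*m^3/4 - 9*m^2/8 - m/16 + 3/32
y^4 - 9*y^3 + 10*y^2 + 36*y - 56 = (y - 7)*(y - 2)^2*(y + 2)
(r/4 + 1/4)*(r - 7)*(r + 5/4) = r^3/4 - 19*r^2/16 - 29*r/8 - 35/16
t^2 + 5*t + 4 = (t + 1)*(t + 4)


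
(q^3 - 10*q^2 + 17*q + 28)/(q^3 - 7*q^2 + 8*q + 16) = (q - 7)/(q - 4)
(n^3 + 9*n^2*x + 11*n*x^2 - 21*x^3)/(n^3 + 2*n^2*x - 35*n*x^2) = (-n^2 - 2*n*x + 3*x^2)/(n*(-n + 5*x))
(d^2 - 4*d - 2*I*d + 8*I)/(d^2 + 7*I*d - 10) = (d^2 - 4*d - 2*I*d + 8*I)/(d^2 + 7*I*d - 10)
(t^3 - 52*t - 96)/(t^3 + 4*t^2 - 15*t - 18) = (t^2 - 6*t - 16)/(t^2 - 2*t - 3)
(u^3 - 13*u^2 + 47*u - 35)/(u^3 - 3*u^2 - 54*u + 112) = (u^3 - 13*u^2 + 47*u - 35)/(u^3 - 3*u^2 - 54*u + 112)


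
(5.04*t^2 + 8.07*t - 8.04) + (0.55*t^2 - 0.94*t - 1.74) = 5.59*t^2 + 7.13*t - 9.78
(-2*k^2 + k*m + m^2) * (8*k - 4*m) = -16*k^3 + 16*k^2*m + 4*k*m^2 - 4*m^3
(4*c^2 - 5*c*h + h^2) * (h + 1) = 4*c^2*h + 4*c^2 - 5*c*h^2 - 5*c*h + h^3 + h^2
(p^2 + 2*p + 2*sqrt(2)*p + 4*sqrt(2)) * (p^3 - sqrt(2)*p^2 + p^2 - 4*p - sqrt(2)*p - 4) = p^5 + sqrt(2)*p^4 + 3*p^4 - 6*p^3 + 3*sqrt(2)*p^3 - 24*p^2 - 6*sqrt(2)*p^2 - 24*sqrt(2)*p - 16*p - 16*sqrt(2)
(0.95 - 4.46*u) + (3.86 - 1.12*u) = 4.81 - 5.58*u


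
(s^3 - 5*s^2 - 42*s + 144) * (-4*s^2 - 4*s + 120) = -4*s^5 + 16*s^4 + 308*s^3 - 1008*s^2 - 5616*s + 17280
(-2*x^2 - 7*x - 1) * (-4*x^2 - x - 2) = 8*x^4 + 30*x^3 + 15*x^2 + 15*x + 2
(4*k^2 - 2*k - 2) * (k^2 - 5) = 4*k^4 - 2*k^3 - 22*k^2 + 10*k + 10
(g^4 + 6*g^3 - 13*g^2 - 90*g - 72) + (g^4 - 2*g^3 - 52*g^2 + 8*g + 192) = 2*g^4 + 4*g^3 - 65*g^2 - 82*g + 120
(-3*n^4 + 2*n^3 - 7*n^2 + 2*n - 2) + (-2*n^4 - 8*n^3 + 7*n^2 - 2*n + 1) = -5*n^4 - 6*n^3 - 1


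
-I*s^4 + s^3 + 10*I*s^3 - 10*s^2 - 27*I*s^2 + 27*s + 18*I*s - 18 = (s - 6)*(s - 3)*(s - 1)*(-I*s + 1)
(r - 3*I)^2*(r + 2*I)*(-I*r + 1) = -I*r^4 - 3*r^3 - 7*I*r^2 - 15*r - 18*I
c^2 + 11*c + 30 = (c + 5)*(c + 6)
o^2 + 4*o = o*(o + 4)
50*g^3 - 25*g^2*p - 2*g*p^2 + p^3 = (-5*g + p)*(-2*g + p)*(5*g + p)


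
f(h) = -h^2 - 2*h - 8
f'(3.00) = -8.00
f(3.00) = -23.00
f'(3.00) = -8.00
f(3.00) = -23.00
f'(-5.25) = 8.50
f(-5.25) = -25.06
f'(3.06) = -8.12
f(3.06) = -23.48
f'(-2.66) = 3.32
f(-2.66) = -9.76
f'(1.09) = -4.18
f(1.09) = -11.37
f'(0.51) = -3.02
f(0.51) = -9.28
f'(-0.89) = -0.22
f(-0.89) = -7.01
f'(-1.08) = 0.16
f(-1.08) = -7.01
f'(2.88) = -7.76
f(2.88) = -22.05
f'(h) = -2*h - 2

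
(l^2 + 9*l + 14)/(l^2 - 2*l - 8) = (l + 7)/(l - 4)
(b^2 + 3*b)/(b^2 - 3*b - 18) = b/(b - 6)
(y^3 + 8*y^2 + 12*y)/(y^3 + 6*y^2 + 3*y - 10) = y*(y + 6)/(y^2 + 4*y - 5)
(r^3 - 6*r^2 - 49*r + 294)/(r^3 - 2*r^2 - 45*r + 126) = (r - 7)/(r - 3)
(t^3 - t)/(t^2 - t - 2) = t*(t - 1)/(t - 2)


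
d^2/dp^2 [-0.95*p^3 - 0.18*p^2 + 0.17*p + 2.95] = -5.7*p - 0.36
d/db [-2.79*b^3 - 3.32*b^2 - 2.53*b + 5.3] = -8.37*b^2 - 6.64*b - 2.53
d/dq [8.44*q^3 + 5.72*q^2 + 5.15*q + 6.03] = 25.32*q^2 + 11.44*q + 5.15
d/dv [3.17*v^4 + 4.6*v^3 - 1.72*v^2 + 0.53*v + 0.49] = 12.68*v^3 + 13.8*v^2 - 3.44*v + 0.53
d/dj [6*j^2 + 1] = 12*j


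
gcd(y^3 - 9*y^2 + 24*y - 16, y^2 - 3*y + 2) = y - 1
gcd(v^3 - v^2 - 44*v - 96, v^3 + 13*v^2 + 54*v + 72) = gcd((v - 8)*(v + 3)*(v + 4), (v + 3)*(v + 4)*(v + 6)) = v^2 + 7*v + 12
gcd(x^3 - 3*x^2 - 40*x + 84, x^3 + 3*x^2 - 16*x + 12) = x^2 + 4*x - 12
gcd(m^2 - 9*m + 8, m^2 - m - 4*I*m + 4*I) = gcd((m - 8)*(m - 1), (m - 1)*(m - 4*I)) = m - 1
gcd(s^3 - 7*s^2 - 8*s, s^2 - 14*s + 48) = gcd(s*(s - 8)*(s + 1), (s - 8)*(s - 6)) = s - 8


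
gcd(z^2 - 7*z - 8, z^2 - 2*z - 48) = z - 8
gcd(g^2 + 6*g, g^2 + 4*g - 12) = g + 6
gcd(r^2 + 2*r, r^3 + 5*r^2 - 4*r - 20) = r + 2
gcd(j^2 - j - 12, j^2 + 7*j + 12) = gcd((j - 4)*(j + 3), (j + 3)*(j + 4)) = j + 3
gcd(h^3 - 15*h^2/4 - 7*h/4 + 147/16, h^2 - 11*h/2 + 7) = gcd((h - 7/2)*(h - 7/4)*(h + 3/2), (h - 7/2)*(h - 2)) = h - 7/2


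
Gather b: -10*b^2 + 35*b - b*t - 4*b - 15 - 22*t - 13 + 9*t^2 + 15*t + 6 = -10*b^2 + b*(31 - t) + 9*t^2 - 7*t - 22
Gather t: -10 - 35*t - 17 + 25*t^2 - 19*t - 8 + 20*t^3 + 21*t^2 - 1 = 20*t^3 + 46*t^2 - 54*t - 36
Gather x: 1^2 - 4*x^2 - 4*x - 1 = -4*x^2 - 4*x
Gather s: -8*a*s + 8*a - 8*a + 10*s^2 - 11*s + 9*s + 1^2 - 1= 10*s^2 + s*(-8*a - 2)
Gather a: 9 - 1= 8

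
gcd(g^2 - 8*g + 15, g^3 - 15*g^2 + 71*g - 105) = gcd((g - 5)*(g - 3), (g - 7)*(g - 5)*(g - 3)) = g^2 - 8*g + 15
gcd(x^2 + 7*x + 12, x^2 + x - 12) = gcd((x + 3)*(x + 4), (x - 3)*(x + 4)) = x + 4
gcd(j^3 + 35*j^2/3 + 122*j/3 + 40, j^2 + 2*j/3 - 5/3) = j + 5/3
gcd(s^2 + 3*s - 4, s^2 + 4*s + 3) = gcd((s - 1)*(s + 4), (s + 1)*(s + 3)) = 1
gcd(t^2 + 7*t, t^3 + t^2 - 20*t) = t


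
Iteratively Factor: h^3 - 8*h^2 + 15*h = (h)*(h^2 - 8*h + 15) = h*(h - 5)*(h - 3)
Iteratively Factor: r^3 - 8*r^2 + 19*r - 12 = (r - 3)*(r^2 - 5*r + 4) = (r - 3)*(r - 1)*(r - 4)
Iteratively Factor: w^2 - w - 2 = (w + 1)*(w - 2)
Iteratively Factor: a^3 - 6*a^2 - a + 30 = (a + 2)*(a^2 - 8*a + 15) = (a - 3)*(a + 2)*(a - 5)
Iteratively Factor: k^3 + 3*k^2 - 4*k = (k)*(k^2 + 3*k - 4) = k*(k - 1)*(k + 4)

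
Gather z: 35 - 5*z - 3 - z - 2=30 - 6*z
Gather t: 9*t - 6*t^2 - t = -6*t^2 + 8*t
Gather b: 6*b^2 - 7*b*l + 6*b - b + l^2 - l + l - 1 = 6*b^2 + b*(5 - 7*l) + l^2 - 1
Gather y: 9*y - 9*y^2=-9*y^2 + 9*y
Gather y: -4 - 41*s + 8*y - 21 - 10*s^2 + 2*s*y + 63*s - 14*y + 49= -10*s^2 + 22*s + y*(2*s - 6) + 24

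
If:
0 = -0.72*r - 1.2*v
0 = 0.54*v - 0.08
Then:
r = -0.25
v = 0.15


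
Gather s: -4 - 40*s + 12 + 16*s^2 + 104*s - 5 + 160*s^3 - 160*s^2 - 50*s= 160*s^3 - 144*s^2 + 14*s + 3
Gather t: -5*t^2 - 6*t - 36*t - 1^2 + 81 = -5*t^2 - 42*t + 80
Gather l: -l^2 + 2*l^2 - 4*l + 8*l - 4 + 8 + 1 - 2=l^2 + 4*l + 3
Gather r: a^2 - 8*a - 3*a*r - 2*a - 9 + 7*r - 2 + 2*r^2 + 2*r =a^2 - 10*a + 2*r^2 + r*(9 - 3*a) - 11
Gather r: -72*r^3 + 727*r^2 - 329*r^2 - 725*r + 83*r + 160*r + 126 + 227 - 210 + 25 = -72*r^3 + 398*r^2 - 482*r + 168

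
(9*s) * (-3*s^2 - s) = -27*s^3 - 9*s^2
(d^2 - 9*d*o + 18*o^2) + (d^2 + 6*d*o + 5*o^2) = 2*d^2 - 3*d*o + 23*o^2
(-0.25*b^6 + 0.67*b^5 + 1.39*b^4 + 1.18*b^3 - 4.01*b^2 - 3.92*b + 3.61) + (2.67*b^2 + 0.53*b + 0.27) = -0.25*b^6 + 0.67*b^5 + 1.39*b^4 + 1.18*b^3 - 1.34*b^2 - 3.39*b + 3.88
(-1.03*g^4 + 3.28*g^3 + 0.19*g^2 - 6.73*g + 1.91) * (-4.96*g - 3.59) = 5.1088*g^5 - 12.5711*g^4 - 12.7176*g^3 + 32.6987*g^2 + 14.6871*g - 6.8569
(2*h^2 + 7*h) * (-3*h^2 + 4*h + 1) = -6*h^4 - 13*h^3 + 30*h^2 + 7*h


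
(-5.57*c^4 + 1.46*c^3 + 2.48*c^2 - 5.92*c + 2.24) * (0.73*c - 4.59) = -4.0661*c^5 + 26.6321*c^4 - 4.891*c^3 - 15.7048*c^2 + 28.808*c - 10.2816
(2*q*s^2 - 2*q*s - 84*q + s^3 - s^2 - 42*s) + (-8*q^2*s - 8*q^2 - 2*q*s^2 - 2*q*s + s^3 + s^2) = -8*q^2*s - 8*q^2 - 4*q*s - 84*q + 2*s^3 - 42*s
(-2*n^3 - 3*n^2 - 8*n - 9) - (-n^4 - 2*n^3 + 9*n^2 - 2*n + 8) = n^4 - 12*n^2 - 6*n - 17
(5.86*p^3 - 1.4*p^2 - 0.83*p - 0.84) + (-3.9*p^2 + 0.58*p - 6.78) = 5.86*p^3 - 5.3*p^2 - 0.25*p - 7.62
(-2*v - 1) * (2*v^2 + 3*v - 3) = -4*v^3 - 8*v^2 + 3*v + 3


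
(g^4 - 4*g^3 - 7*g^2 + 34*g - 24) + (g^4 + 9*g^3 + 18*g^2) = 2*g^4 + 5*g^3 + 11*g^2 + 34*g - 24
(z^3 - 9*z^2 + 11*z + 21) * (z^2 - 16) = z^5 - 9*z^4 - 5*z^3 + 165*z^2 - 176*z - 336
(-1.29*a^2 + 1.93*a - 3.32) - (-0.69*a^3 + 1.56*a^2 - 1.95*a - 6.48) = 0.69*a^3 - 2.85*a^2 + 3.88*a + 3.16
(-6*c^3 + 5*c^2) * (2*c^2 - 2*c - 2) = -12*c^5 + 22*c^4 + 2*c^3 - 10*c^2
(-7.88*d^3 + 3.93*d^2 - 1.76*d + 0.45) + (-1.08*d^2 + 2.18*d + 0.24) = -7.88*d^3 + 2.85*d^2 + 0.42*d + 0.69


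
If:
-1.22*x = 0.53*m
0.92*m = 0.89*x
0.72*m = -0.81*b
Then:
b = 0.00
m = 0.00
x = 0.00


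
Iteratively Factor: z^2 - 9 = (z + 3)*(z - 3)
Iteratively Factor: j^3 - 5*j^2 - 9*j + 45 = (j + 3)*(j^2 - 8*j + 15) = (j - 5)*(j + 3)*(j - 3)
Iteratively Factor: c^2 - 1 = (c - 1)*(c + 1)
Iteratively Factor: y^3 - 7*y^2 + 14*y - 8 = (y - 2)*(y^2 - 5*y + 4) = (y - 2)*(y - 1)*(y - 4)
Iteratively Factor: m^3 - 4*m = (m + 2)*(m^2 - 2*m) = (m - 2)*(m + 2)*(m)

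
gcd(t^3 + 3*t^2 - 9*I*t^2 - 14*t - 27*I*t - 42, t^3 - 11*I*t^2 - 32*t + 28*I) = t^2 - 9*I*t - 14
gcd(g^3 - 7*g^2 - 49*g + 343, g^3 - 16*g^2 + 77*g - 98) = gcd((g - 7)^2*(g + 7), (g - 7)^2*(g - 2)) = g^2 - 14*g + 49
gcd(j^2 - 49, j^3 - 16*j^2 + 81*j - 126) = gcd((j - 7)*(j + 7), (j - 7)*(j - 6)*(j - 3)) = j - 7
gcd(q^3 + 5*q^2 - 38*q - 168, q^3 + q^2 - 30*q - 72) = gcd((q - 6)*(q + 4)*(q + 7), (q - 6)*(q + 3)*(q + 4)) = q^2 - 2*q - 24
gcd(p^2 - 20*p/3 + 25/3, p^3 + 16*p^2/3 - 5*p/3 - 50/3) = p - 5/3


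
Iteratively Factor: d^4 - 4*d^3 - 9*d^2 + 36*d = (d - 3)*(d^3 - d^2 - 12*d) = (d - 4)*(d - 3)*(d^2 + 3*d) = (d - 4)*(d - 3)*(d + 3)*(d)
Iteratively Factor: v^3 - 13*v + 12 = (v + 4)*(v^2 - 4*v + 3) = (v - 1)*(v + 4)*(v - 3)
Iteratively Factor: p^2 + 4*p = (p + 4)*(p)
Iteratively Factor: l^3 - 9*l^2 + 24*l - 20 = (l - 2)*(l^2 - 7*l + 10) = (l - 5)*(l - 2)*(l - 2)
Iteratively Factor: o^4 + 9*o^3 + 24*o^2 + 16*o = (o)*(o^3 + 9*o^2 + 24*o + 16) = o*(o + 4)*(o^2 + 5*o + 4) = o*(o + 4)^2*(o + 1)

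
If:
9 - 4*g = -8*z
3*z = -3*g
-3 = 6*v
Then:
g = 3/4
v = -1/2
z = -3/4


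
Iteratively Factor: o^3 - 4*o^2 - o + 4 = (o - 1)*(o^2 - 3*o - 4) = (o - 1)*(o + 1)*(o - 4)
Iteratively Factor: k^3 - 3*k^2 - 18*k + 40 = (k + 4)*(k^2 - 7*k + 10) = (k - 2)*(k + 4)*(k - 5)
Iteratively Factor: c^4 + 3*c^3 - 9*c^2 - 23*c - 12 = (c - 3)*(c^3 + 6*c^2 + 9*c + 4) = (c - 3)*(c + 1)*(c^2 + 5*c + 4) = (c - 3)*(c + 1)^2*(c + 4)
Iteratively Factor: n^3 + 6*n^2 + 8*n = (n + 4)*(n^2 + 2*n) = (n + 2)*(n + 4)*(n)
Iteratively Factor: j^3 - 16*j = (j)*(j^2 - 16) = j*(j + 4)*(j - 4)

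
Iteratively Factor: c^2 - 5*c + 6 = (c - 2)*(c - 3)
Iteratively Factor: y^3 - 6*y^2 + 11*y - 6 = (y - 3)*(y^2 - 3*y + 2) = (y - 3)*(y - 2)*(y - 1)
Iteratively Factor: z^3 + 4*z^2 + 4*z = (z + 2)*(z^2 + 2*z) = (z + 2)^2*(z)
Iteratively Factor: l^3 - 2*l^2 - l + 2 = (l - 2)*(l^2 - 1) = (l - 2)*(l + 1)*(l - 1)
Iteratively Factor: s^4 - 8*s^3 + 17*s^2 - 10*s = (s - 2)*(s^3 - 6*s^2 + 5*s) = (s - 5)*(s - 2)*(s^2 - s) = (s - 5)*(s - 2)*(s - 1)*(s)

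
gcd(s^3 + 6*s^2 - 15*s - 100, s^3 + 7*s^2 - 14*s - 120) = s^2 + s - 20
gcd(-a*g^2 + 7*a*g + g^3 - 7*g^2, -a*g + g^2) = a*g - g^2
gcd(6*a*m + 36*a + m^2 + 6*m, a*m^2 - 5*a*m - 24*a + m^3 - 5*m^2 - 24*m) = 1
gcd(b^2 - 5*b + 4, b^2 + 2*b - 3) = b - 1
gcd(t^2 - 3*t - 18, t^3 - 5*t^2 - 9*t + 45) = t + 3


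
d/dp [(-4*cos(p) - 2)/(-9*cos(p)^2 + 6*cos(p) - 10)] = 4*(9*cos(p)^2 + 9*cos(p) - 13)*sin(p)/(9*sin(p)^2 + 6*cos(p) - 19)^2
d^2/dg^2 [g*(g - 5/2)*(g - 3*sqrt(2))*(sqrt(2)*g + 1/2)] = 12*sqrt(2)*g^2 - 33*g - 15*sqrt(2)*g - 3*sqrt(2) + 55/2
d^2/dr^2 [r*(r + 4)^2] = 6*r + 16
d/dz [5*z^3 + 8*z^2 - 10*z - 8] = 15*z^2 + 16*z - 10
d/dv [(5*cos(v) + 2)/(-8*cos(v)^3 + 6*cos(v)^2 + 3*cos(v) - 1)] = (-80*cos(v)^3 - 18*cos(v)^2 + 24*cos(v) + 11)*sin(v)/((cos(v) - 1)^2*(2*cos(v) + 1)^2*(4*cos(v) - 1)^2)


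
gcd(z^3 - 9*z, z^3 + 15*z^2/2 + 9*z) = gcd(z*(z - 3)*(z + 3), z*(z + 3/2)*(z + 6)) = z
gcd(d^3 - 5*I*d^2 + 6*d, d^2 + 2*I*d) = d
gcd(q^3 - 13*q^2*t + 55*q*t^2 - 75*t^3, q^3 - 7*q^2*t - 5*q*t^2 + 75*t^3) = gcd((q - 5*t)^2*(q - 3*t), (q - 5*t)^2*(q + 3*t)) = q^2 - 10*q*t + 25*t^2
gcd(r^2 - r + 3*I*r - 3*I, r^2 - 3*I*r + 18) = r + 3*I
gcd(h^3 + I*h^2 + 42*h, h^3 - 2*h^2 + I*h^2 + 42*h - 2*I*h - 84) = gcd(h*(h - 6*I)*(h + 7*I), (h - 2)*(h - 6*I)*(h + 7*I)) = h^2 + I*h + 42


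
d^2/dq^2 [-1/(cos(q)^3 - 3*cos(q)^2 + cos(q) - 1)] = ((-7*cos(q) + 24*cos(2*q) - 9*cos(3*q))*(cos(q)^3 - 3*cos(q)^2 + cos(q) - 1)/4 - 2*(3*cos(q)^2 - 6*cos(q) + 1)^2*sin(q)^2)/(cos(q)^3 - 3*cos(q)^2 + cos(q) - 1)^3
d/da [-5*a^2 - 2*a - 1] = -10*a - 2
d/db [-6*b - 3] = -6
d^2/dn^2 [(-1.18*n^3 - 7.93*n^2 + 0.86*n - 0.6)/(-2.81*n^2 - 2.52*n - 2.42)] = (1.4210854715202e-14*n^5 + 1.13686837721616e-13*n^4 - 126.950652*n^3 - 251.950884*n^2 + 102.044664*n + 102.831992)/(22.188041*n^6 + 59.694516*n^5 + 110.859558*n^4 + 118.822032*n^3 + 95.473356*n^2 + 44.274384*n + 14.172488)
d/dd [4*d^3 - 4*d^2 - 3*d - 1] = 12*d^2 - 8*d - 3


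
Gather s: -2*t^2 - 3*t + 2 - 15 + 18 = -2*t^2 - 3*t + 5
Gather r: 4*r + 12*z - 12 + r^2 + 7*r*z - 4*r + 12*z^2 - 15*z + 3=r^2 + 7*r*z + 12*z^2 - 3*z - 9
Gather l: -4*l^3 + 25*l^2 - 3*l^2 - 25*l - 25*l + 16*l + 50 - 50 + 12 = -4*l^3 + 22*l^2 - 34*l + 12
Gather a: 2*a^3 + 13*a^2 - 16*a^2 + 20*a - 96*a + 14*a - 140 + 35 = 2*a^3 - 3*a^2 - 62*a - 105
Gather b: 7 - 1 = 6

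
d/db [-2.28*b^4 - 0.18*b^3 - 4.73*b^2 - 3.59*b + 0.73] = -9.12*b^3 - 0.54*b^2 - 9.46*b - 3.59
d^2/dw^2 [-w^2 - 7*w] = -2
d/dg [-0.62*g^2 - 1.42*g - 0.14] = -1.24*g - 1.42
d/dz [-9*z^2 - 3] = -18*z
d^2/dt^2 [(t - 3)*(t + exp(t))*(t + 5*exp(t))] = 6*t^2*exp(t) + 20*t*exp(2*t) + 6*t*exp(t) + 6*t - 40*exp(2*t) - 24*exp(t) - 6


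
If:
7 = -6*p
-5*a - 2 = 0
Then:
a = -2/5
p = -7/6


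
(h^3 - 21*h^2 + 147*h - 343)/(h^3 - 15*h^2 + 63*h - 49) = (h - 7)/(h - 1)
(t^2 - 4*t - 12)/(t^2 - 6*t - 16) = (t - 6)/(t - 8)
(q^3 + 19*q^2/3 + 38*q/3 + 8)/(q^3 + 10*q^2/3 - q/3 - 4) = (q + 2)/(q - 1)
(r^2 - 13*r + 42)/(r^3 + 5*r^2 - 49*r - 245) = (r - 6)/(r^2 + 12*r + 35)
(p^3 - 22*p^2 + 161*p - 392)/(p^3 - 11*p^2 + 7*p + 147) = (p - 8)/(p + 3)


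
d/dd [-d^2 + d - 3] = 1 - 2*d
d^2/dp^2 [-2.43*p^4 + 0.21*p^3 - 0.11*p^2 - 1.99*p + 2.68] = -29.16*p^2 + 1.26*p - 0.22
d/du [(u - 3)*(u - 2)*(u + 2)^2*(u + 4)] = 5*u^4 + 12*u^3 - 42*u^2 - 72*u + 40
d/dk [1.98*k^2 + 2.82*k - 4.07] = 3.96*k + 2.82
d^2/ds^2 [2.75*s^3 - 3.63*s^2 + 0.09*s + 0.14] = 16.5*s - 7.26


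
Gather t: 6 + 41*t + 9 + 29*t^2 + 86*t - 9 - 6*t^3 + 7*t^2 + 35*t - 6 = -6*t^3 + 36*t^2 + 162*t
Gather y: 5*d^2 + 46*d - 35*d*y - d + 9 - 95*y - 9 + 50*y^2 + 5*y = 5*d^2 + 45*d + 50*y^2 + y*(-35*d - 90)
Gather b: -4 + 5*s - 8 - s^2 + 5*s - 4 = -s^2 + 10*s - 16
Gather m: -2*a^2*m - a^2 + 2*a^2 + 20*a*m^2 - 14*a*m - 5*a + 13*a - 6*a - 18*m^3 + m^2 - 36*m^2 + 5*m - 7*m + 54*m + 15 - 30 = a^2 + 2*a - 18*m^3 + m^2*(20*a - 35) + m*(-2*a^2 - 14*a + 52) - 15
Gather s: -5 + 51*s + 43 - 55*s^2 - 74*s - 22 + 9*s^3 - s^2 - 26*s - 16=9*s^3 - 56*s^2 - 49*s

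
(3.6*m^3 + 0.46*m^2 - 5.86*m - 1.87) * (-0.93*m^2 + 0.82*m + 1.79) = -3.348*m^5 + 2.5242*m^4 + 12.271*m^3 - 2.2427*m^2 - 12.0228*m - 3.3473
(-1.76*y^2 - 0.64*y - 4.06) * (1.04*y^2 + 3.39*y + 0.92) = -1.8304*y^4 - 6.632*y^3 - 8.0112*y^2 - 14.3522*y - 3.7352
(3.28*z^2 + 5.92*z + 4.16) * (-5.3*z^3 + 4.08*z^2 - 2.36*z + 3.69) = -17.384*z^5 - 17.9936*z^4 - 5.6352*z^3 + 15.1048*z^2 + 12.0272*z + 15.3504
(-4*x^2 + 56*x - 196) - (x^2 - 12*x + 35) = -5*x^2 + 68*x - 231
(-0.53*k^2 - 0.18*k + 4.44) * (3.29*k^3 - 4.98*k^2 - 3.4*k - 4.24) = -1.7437*k^5 + 2.0472*k^4 + 17.306*k^3 - 19.252*k^2 - 14.3328*k - 18.8256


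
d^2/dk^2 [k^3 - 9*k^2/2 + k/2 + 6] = 6*k - 9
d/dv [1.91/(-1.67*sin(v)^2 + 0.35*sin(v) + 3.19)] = (6.3794*sin(v) - 0.6685)*cos(v)/(-1.67*sin(v)^2 + 0.35*sin(v) + 3.19)^2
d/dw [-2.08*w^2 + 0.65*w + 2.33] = 0.65 - 4.16*w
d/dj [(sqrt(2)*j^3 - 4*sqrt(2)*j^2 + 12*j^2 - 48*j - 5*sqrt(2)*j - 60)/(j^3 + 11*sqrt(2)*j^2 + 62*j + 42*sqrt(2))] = 2*(2*sqrt(2)*j^4 + 5*j^4 + 48*j^3 + 67*sqrt(2)*j^3 + 140*sqrt(2)*j^2 + 643*j^2 - 336*j + 1164*sqrt(2)*j - 1008*sqrt(2) + 1650)/(j^6 + 22*sqrt(2)*j^5 + 366*j^4 + 1448*sqrt(2)*j^3 + 5692*j^2 + 5208*sqrt(2)*j + 3528)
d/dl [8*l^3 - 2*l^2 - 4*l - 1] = 24*l^2 - 4*l - 4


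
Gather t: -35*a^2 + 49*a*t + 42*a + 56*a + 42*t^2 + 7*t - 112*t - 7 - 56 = -35*a^2 + 98*a + 42*t^2 + t*(49*a - 105) - 63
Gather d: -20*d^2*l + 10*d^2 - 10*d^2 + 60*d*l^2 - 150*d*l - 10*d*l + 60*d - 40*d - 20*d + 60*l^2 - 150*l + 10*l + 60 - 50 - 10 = -20*d^2*l + d*(60*l^2 - 160*l) + 60*l^2 - 140*l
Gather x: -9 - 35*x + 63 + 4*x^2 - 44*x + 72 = 4*x^2 - 79*x + 126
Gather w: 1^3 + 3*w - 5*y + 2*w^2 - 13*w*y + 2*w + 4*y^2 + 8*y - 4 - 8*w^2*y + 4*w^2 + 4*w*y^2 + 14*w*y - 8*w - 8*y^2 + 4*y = w^2*(6 - 8*y) + w*(4*y^2 + y - 3) - 4*y^2 + 7*y - 3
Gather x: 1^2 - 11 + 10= 0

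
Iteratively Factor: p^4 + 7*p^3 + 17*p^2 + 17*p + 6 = (p + 3)*(p^3 + 4*p^2 + 5*p + 2) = (p + 1)*(p + 3)*(p^2 + 3*p + 2) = (p + 1)^2*(p + 3)*(p + 2)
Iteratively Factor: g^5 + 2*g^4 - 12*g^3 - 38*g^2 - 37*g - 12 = (g + 3)*(g^4 - g^3 - 9*g^2 - 11*g - 4) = (g + 1)*(g + 3)*(g^3 - 2*g^2 - 7*g - 4) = (g + 1)^2*(g + 3)*(g^2 - 3*g - 4) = (g + 1)^3*(g + 3)*(g - 4)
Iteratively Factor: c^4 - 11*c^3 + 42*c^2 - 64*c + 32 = (c - 1)*(c^3 - 10*c^2 + 32*c - 32) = (c - 4)*(c - 1)*(c^2 - 6*c + 8) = (c - 4)^2*(c - 1)*(c - 2)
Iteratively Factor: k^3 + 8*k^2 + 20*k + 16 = (k + 2)*(k^2 + 6*k + 8) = (k + 2)*(k + 4)*(k + 2)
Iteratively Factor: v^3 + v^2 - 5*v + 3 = (v - 1)*(v^2 + 2*v - 3) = (v - 1)^2*(v + 3)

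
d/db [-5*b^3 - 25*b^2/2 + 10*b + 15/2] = -15*b^2 - 25*b + 10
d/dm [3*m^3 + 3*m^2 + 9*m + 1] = 9*m^2 + 6*m + 9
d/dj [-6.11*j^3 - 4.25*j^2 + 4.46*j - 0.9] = -18.33*j^2 - 8.5*j + 4.46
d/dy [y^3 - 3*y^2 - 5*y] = 3*y^2 - 6*y - 5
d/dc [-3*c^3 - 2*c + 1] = -9*c^2 - 2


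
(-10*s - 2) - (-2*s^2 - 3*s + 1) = 2*s^2 - 7*s - 3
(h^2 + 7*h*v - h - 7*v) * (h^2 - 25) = h^4 + 7*h^3*v - h^3 - 7*h^2*v - 25*h^2 - 175*h*v + 25*h + 175*v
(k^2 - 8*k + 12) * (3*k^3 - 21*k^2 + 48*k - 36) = 3*k^5 - 45*k^4 + 252*k^3 - 672*k^2 + 864*k - 432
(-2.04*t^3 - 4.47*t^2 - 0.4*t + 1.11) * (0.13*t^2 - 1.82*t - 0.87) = -0.2652*t^5 + 3.1317*t^4 + 9.8582*t^3 + 4.7612*t^2 - 1.6722*t - 0.9657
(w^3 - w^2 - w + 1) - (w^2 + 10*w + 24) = w^3 - 2*w^2 - 11*w - 23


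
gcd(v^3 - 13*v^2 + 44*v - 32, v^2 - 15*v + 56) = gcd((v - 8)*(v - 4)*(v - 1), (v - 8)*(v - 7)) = v - 8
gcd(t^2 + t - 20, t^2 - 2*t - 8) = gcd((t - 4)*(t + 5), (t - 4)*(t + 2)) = t - 4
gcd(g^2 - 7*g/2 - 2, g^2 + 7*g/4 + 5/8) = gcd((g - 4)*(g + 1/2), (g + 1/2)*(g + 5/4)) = g + 1/2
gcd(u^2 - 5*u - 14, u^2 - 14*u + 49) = u - 7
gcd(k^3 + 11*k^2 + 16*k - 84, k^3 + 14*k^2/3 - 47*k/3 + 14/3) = k^2 + 5*k - 14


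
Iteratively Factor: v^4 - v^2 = (v - 1)*(v^3 + v^2) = (v - 1)*(v + 1)*(v^2) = v*(v - 1)*(v + 1)*(v)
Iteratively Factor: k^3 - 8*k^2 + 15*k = (k - 3)*(k^2 - 5*k) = (k - 5)*(k - 3)*(k)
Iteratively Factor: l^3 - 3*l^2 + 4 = (l - 2)*(l^2 - l - 2) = (l - 2)*(l + 1)*(l - 2)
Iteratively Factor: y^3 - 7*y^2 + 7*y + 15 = (y - 3)*(y^2 - 4*y - 5) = (y - 3)*(y + 1)*(y - 5)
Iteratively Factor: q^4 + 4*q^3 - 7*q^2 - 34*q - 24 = (q + 1)*(q^3 + 3*q^2 - 10*q - 24) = (q - 3)*(q + 1)*(q^2 + 6*q + 8) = (q - 3)*(q + 1)*(q + 4)*(q + 2)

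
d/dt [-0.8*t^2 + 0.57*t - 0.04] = 0.57 - 1.6*t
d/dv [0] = 0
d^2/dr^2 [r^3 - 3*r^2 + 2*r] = 6*r - 6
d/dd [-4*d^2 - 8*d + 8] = -8*d - 8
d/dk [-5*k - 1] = -5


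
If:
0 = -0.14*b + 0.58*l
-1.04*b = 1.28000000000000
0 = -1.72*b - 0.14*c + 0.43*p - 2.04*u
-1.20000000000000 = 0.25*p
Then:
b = -1.23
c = 0.378021978021978 - 14.5714285714286*u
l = -0.30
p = -4.80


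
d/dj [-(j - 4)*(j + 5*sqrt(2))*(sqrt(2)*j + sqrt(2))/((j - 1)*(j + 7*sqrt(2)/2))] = 2*(-sqrt(2)*j^4 - 14*j^3 + 2*sqrt(2)*j^3 - 42*sqrt(2)*j^2 + 22*j^2 - 122*j + 70*sqrt(2)*j - 245*sqrt(2) + 12)/(2*j^4 - 4*j^3 + 14*sqrt(2)*j^3 - 28*sqrt(2)*j^2 + 51*j^2 - 98*j + 14*sqrt(2)*j + 49)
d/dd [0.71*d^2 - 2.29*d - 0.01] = 1.42*d - 2.29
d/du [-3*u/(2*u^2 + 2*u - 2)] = 3*(u^2 + 1)/(2*(u^4 + 2*u^3 - u^2 - 2*u + 1))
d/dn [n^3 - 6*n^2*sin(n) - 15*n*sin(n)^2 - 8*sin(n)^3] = -6*n^2*cos(n) + 3*n^2 - 12*n*sin(n) - 15*n*sin(2*n) - 24*sin(n)^2*cos(n) - 15*sin(n)^2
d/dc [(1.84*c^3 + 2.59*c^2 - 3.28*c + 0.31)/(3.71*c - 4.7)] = (13.6528*c^3 - 16.3351*c^2 - 24.346*c + 14.2659)/(13.7641*c^2 - 34.874*c + 22.09)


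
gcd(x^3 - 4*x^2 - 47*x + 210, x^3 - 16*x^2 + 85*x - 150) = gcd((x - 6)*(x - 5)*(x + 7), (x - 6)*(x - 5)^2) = x^2 - 11*x + 30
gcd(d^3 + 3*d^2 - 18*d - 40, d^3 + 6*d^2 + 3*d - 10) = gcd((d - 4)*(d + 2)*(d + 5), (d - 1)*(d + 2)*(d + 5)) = d^2 + 7*d + 10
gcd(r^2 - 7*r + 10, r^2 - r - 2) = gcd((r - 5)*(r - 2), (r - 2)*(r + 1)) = r - 2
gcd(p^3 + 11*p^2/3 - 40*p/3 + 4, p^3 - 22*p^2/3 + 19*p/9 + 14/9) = 1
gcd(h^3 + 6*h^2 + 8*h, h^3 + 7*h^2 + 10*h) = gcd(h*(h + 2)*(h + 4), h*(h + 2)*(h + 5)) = h^2 + 2*h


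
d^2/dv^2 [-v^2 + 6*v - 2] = -2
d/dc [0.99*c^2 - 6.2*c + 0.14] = 1.98*c - 6.2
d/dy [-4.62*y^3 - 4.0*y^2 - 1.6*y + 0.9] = -13.86*y^2 - 8.0*y - 1.6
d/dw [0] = 0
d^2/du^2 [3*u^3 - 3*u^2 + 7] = 18*u - 6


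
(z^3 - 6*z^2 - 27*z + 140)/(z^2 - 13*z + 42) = (z^2 + z - 20)/(z - 6)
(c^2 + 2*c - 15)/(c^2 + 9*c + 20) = (c - 3)/(c + 4)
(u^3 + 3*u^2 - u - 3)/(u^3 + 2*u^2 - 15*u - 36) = (u^2 - 1)/(u^2 - u - 12)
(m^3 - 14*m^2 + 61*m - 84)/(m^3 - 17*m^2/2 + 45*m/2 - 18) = 2*(m - 7)/(2*m - 3)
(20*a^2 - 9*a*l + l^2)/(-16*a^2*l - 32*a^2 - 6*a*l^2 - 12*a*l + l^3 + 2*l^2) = (-20*a^2 + 9*a*l - l^2)/(16*a^2*l + 32*a^2 + 6*a*l^2 + 12*a*l - l^3 - 2*l^2)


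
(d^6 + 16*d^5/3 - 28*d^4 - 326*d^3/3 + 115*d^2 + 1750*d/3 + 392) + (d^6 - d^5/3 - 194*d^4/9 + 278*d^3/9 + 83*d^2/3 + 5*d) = 2*d^6 + 5*d^5 - 446*d^4/9 - 700*d^3/9 + 428*d^2/3 + 1765*d/3 + 392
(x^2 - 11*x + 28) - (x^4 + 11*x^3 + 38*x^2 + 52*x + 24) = -x^4 - 11*x^3 - 37*x^2 - 63*x + 4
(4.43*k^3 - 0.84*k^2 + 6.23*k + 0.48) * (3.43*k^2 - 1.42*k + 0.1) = 15.1949*k^5 - 9.1718*k^4 + 23.0047*k^3 - 7.2842*k^2 - 0.0585999999999999*k + 0.048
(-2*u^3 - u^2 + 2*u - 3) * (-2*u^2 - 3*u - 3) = 4*u^5 + 8*u^4 + 5*u^3 + 3*u^2 + 3*u + 9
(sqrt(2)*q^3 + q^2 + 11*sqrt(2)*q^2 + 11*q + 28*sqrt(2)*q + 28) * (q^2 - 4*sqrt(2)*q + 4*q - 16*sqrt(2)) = sqrt(2)*q^5 - 7*q^4 + 15*sqrt(2)*q^4 - 105*q^3 + 68*sqrt(2)*q^3 - 504*q^2 + 52*sqrt(2)*q^2 - 784*q - 288*sqrt(2)*q - 448*sqrt(2)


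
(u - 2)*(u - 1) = u^2 - 3*u + 2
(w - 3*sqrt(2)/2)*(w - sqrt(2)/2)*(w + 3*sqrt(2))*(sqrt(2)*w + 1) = sqrt(2)*w^4 + 3*w^3 - 19*sqrt(2)*w^2/2 - 3*w/2 + 9*sqrt(2)/2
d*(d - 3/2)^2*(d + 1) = d^4 - 2*d^3 - 3*d^2/4 + 9*d/4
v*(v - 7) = v^2 - 7*v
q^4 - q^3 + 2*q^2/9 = q^2*(q - 2/3)*(q - 1/3)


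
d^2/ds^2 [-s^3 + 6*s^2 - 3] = 12 - 6*s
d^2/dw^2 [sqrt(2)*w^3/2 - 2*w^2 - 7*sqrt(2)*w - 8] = 3*sqrt(2)*w - 4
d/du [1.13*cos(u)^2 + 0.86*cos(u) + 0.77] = -(2.26*cos(u) + 0.86)*sin(u)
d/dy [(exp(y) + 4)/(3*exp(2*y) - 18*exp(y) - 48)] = (-2*(exp(y) - 3)*(exp(y) + 4) + exp(2*y) - 6*exp(y) - 16)*exp(y)/(3*(-exp(2*y) + 6*exp(y) + 16)^2)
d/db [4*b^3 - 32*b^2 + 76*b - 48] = 12*b^2 - 64*b + 76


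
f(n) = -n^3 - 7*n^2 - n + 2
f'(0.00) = -1.00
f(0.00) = 2.00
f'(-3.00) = 14.00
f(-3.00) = -31.00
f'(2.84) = -64.96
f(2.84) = -80.21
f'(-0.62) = 6.53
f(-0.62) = 0.17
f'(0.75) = -13.19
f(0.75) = -3.11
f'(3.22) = -77.19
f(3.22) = -107.19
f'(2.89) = -66.52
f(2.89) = -83.49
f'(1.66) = -32.51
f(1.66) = -23.52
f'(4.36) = -119.07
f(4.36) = -218.31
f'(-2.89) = 14.40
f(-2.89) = -29.44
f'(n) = -3*n^2 - 14*n - 1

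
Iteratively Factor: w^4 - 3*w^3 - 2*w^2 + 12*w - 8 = (w - 1)*(w^3 - 2*w^2 - 4*w + 8) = (w - 1)*(w + 2)*(w^2 - 4*w + 4) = (w - 2)*(w - 1)*(w + 2)*(w - 2)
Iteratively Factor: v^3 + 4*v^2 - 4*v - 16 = (v + 2)*(v^2 + 2*v - 8) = (v - 2)*(v + 2)*(v + 4)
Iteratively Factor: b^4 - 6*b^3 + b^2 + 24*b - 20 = (b + 2)*(b^3 - 8*b^2 + 17*b - 10) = (b - 2)*(b + 2)*(b^2 - 6*b + 5) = (b - 5)*(b - 2)*(b + 2)*(b - 1)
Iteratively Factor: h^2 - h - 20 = (h - 5)*(h + 4)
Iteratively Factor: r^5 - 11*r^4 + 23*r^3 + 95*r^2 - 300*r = (r - 5)*(r^4 - 6*r^3 - 7*r^2 + 60*r) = (r - 5)*(r - 4)*(r^3 - 2*r^2 - 15*r) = (r - 5)*(r - 4)*(r + 3)*(r^2 - 5*r) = (r - 5)^2*(r - 4)*(r + 3)*(r)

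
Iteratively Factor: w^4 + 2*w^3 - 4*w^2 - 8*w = (w)*(w^3 + 2*w^2 - 4*w - 8) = w*(w - 2)*(w^2 + 4*w + 4) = w*(w - 2)*(w + 2)*(w + 2)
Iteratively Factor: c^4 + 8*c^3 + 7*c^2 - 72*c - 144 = (c + 4)*(c^3 + 4*c^2 - 9*c - 36) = (c - 3)*(c + 4)*(c^2 + 7*c + 12) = (c - 3)*(c + 3)*(c + 4)*(c + 4)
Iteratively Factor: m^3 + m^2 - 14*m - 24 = (m + 2)*(m^2 - m - 12) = (m - 4)*(m + 2)*(m + 3)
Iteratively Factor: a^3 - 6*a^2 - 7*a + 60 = (a - 5)*(a^2 - a - 12) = (a - 5)*(a - 4)*(a + 3)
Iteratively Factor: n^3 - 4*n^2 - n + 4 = (n - 1)*(n^2 - 3*n - 4) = (n - 4)*(n - 1)*(n + 1)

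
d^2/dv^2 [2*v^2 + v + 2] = 4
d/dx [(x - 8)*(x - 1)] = 2*x - 9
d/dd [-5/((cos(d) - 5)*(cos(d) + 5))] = -5*sin(2*d)/((cos(d) - 5)^2*(cos(d) + 5)^2)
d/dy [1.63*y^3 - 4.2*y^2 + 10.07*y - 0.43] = 4.89*y^2 - 8.4*y + 10.07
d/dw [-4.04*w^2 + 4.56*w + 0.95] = 4.56 - 8.08*w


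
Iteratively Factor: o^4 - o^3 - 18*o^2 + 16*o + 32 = (o + 4)*(o^3 - 5*o^2 + 2*o + 8) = (o - 2)*(o + 4)*(o^2 - 3*o - 4) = (o - 2)*(o + 1)*(o + 4)*(o - 4)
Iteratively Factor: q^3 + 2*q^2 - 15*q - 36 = (q - 4)*(q^2 + 6*q + 9) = (q - 4)*(q + 3)*(q + 3)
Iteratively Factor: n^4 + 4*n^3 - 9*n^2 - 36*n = (n + 4)*(n^3 - 9*n) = (n + 3)*(n + 4)*(n^2 - 3*n) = (n - 3)*(n + 3)*(n + 4)*(n)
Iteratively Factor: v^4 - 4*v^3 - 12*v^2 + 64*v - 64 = (v + 4)*(v^3 - 8*v^2 + 20*v - 16) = (v - 2)*(v + 4)*(v^2 - 6*v + 8) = (v - 4)*(v - 2)*(v + 4)*(v - 2)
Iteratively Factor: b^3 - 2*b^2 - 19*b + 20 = (b + 4)*(b^2 - 6*b + 5) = (b - 5)*(b + 4)*(b - 1)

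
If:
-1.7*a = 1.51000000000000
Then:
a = -0.89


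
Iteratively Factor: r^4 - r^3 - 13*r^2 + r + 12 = (r - 4)*(r^3 + 3*r^2 - r - 3) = (r - 4)*(r - 1)*(r^2 + 4*r + 3) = (r - 4)*(r - 1)*(r + 3)*(r + 1)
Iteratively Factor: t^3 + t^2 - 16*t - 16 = (t - 4)*(t^2 + 5*t + 4) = (t - 4)*(t + 4)*(t + 1)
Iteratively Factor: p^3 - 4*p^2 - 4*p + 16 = (p - 4)*(p^2 - 4) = (p - 4)*(p - 2)*(p + 2)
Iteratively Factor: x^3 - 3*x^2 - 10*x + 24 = (x + 3)*(x^2 - 6*x + 8) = (x - 2)*(x + 3)*(x - 4)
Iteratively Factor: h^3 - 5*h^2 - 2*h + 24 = (h - 3)*(h^2 - 2*h - 8) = (h - 4)*(h - 3)*(h + 2)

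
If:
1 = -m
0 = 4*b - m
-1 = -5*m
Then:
No Solution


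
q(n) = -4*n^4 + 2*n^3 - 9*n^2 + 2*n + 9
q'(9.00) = -11338.00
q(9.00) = -25488.00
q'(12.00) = -26998.00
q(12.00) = -80751.00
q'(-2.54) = 348.62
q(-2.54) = -253.41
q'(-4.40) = 1560.30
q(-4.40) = -1843.65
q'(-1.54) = 102.39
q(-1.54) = -45.23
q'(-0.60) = 18.42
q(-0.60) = 3.61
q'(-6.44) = 4640.20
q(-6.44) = -7791.56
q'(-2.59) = 366.85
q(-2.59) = -271.30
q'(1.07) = -29.99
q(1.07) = -1.96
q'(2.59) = -282.36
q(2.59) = -191.44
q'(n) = -16*n^3 + 6*n^2 - 18*n + 2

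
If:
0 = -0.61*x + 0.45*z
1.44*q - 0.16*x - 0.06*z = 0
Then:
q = 0.123633879781421*z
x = 0.737704918032787*z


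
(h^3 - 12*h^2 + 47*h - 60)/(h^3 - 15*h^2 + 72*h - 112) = (h^2 - 8*h + 15)/(h^2 - 11*h + 28)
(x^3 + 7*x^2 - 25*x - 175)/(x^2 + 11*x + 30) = (x^2 + 2*x - 35)/(x + 6)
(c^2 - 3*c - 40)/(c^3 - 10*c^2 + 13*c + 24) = (c + 5)/(c^2 - 2*c - 3)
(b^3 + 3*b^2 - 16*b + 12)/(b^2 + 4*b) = (b^3 + 3*b^2 - 16*b + 12)/(b*(b + 4))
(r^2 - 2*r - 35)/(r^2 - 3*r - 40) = (r - 7)/(r - 8)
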